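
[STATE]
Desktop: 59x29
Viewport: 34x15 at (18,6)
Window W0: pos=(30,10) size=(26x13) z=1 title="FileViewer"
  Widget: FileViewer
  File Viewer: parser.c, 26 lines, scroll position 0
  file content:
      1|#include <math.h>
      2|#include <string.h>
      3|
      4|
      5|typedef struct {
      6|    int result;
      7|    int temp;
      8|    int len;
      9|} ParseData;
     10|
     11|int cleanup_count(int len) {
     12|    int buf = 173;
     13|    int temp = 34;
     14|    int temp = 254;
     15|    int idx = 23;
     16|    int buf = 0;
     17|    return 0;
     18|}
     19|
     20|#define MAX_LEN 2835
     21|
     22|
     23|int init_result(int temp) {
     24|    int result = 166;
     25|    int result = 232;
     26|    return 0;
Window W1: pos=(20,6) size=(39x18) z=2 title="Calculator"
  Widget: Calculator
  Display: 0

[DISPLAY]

  ┏━━━━━━━━━━━━━━━━━━━━━━━━━━━━━━━
  ┃ Calculator                    
  ┠───────────────────────────────
  ┃                               
  ┃┌───┬───┬───┬───┐              
  ┃│ 7 │ 8 │ 9 │ ÷ │              
  ┃├───┼───┼───┼───┤              
  ┃│ 4 │ 5 │ 6 │ × │              
  ┃├───┼───┼───┼───┤              
  ┃│ 1 │ 2 │ 3 │ - │              
  ┃├───┼───┼───┼───┤              
  ┃│ 0 │ . │ = │ + │              
  ┃├───┼───┼───┼───┤              
  ┃│ C │ MC│ MR│ M+│              
  ┃└───┴───┴───┴───┘              


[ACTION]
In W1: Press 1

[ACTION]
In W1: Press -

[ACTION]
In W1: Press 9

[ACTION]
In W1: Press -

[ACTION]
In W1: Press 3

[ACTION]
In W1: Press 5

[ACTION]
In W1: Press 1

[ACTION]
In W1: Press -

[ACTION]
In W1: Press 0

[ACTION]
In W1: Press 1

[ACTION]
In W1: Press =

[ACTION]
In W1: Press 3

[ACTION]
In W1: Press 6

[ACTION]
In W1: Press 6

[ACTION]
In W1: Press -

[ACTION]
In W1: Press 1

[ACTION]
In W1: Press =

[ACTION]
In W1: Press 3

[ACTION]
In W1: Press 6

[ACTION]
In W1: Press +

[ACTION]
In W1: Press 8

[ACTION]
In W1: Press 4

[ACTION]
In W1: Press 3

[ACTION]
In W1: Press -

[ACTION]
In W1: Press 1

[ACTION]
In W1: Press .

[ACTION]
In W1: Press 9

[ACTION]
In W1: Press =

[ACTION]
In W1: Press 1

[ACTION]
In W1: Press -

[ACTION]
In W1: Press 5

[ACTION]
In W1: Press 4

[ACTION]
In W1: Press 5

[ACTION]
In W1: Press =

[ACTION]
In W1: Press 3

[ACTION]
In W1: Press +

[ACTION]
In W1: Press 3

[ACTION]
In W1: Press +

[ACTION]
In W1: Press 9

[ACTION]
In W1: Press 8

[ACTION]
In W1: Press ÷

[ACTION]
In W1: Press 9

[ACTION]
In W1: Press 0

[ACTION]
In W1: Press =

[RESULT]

  ┏━━━━━━━━━━━━━━━━━━━━━━━━━━━━━━━
  ┃ Calculator                    
  ┠───────────────────────────────
  ┃                          1.155
  ┃┌───┬───┬───┬───┐              
  ┃│ 7 │ 8 │ 9 │ ÷ │              
  ┃├───┼───┼───┼───┤              
  ┃│ 4 │ 5 │ 6 │ × │              
  ┃├───┼───┼───┼───┤              
  ┃│ 1 │ 2 │ 3 │ - │              
  ┃├───┼───┼───┼───┤              
  ┃│ 0 │ . │ = │ + │              
  ┃├───┼───┼───┼───┤              
  ┃│ C │ MC│ MR│ M+│              
  ┃└───┴───┴───┴───┘              


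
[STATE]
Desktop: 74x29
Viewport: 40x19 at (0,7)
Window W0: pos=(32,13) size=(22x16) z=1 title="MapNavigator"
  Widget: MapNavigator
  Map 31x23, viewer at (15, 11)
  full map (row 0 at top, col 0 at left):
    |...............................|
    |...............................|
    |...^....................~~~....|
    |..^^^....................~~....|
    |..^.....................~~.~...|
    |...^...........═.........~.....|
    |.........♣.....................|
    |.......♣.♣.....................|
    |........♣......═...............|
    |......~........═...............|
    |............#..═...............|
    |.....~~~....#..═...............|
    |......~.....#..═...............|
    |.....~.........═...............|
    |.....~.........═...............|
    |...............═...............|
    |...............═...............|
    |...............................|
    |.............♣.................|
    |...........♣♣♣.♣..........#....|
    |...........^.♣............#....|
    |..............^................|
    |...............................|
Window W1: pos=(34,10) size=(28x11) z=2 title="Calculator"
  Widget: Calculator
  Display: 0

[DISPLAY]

                                        
                                        
                                        
                                  ┏━━━━━
                                  ┃ Calc
                                  ┠─────
                                ┏━┃     
                                ┃ ┃┌───┬
                                ┠─┃│ 7 │
                                ┃.┃├───┼
                                ┃.┃│ 4 │
                                ┃.┃├───┼
                                ┃.┃│ 1 │
                                ┃.┗━━━━━
                                ┃.......
                                ┃~~~....
                                ┃.~.....
                                ┃~......
                                ┃~......


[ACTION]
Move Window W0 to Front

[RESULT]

                                        
                                        
                                        
                                  ┏━━━━━
                                  ┃ Calc
                                  ┠─────
                                ┏━━━━━━━
                                ┃ MapNav
                                ┠───────
                                ┃.......
                                ┃....♣..
                                ┃..♣.♣..
                                ┃...♣...
                                ┃.~.....
                                ┃.......
                                ┃~~~....
                                ┃.~.....
                                ┃~......
                                ┃~......


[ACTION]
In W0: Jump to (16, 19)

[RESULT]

                                        
                                        
                                        
                                  ┏━━━━━
                                  ┃ Calc
                                  ┠─────
                                ┏━━━━━━━
                                ┃ MapNav
                                ┠───────
                                ┃.......
                                ┃.......
                                ┃.......
                                ┃.......
                                ┃.......
                                ┃.......
                                ┃.....♣♣
                                ┃.....^.
                                ┃.......
                                ┃.......


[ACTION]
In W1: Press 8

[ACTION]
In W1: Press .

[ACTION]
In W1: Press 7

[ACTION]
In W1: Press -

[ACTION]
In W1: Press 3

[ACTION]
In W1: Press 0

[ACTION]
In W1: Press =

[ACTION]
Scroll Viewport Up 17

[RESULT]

                                        
                                        
                                        
                                        
                                        
                                        
                                        
                                        
                                        
                                        
                                  ┏━━━━━
                                  ┃ Calc
                                  ┠─────
                                ┏━━━━━━━
                                ┃ MapNav
                                ┠───────
                                ┃.......
                                ┃.......
                                ┃.......


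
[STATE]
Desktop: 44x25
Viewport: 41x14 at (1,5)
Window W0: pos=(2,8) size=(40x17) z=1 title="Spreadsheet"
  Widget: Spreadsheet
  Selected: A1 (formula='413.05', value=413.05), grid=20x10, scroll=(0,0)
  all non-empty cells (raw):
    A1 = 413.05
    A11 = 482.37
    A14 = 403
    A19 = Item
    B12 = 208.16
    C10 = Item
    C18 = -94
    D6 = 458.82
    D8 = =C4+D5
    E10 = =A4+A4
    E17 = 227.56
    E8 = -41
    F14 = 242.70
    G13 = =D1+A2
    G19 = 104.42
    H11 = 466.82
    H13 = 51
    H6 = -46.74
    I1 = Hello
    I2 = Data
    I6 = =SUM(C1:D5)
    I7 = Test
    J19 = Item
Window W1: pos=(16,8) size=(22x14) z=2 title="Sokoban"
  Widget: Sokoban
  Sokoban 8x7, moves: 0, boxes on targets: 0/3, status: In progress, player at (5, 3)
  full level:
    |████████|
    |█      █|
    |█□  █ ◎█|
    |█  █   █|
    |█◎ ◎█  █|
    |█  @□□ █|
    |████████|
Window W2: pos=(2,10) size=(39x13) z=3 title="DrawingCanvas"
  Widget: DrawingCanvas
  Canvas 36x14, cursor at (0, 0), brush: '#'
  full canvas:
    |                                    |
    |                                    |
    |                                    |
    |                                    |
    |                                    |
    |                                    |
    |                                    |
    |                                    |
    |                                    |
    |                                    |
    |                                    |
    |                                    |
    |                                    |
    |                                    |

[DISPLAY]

                                         
                                         
                                         
 ┏━━━━━━━━━━━━━┏━━━━━━━━━━━━━━━━━━━━┓━━━┓
 ┃ Spreadsheet ┃ Sokoban            ┃   ┃
 ┏━━━━━━━━━━━━━━━━━━━━━━━━━━━━━━━━━━━━━┓┨
 ┃ DrawingCanvas                       ┃┃
 ┠─────────────────────────────────────┨┃
 ┃+                                    ┃┃
 ┃                                     ┃┃
 ┃                                     ┃┃
 ┃                                     ┃┃
 ┃                                     ┃┃
 ┃                                     ┃┃


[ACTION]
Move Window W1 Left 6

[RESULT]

                                         
                                         
                                         
 ┏━━━━━━━┏━━━━━━━━━━━━━━━━━━━━┓━━━━━━━━━┓
 ┃ Spread┃ Sokoban            ┃         ┃
 ┏━━━━━━━━━━━━━━━━━━━━━━━━━━━━━━━━━━━━━┓┨
 ┃ DrawingCanvas                       ┃┃
 ┠─────────────────────────────────────┨┃
 ┃+                                    ┃┃
 ┃                                     ┃┃
 ┃                                     ┃┃
 ┃                                     ┃┃
 ┃                                     ┃┃
 ┃                                     ┃┃


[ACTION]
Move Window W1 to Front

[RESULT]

                                         
                                         
                                         
 ┏━━━━━━━┏━━━━━━━━━━━━━━━━━━━━┓━━━━━━━━━┓
 ┃ Spread┃ Sokoban            ┃         ┃
 ┏━━━━━━━┠────────────────────┨━━━━━━━━┓┨
 ┃ Drawin┃████████            ┃        ┃┃
 ┠───────┃█      █            ┃────────┨┃
 ┃+      ┃█□  █ ◎█            ┃        ┃┃
 ┃       ┃█  █   █            ┃        ┃┃
 ┃       ┃█◎ ◎█  █            ┃        ┃┃
 ┃       ┃█  @□□ █            ┃        ┃┃
 ┃       ┃████████            ┃        ┃┃
 ┃       ┃Moves: 0  0/3       ┃        ┃┃


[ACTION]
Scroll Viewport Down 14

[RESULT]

 ┃ Drawin┃████████            ┃        ┃┃
 ┠───────┃█      █            ┃────────┨┃
 ┃+      ┃█□  █ ◎█            ┃        ┃┃
 ┃       ┃█  █   █            ┃        ┃┃
 ┃       ┃█◎ ◎█  █            ┃        ┃┃
 ┃       ┃█  @□□ █            ┃        ┃┃
 ┃       ┃████████            ┃        ┃┃
 ┃       ┃Moves: 0  0/3       ┃        ┃┃
 ┃       ┃                    ┃        ┃┃
 ┃       ┃                    ┃        ┃┃
 ┃       ┗━━━━━━━━━━━━━━━━━━━━┛        ┃┃
 ┗━━━━━━━━━━━━━━━━━━━━━━━━━━━━━━━━━━━━━┛┃
 ┃ 10        0       0Item           0  ┃
 ┗━━━━━━━━━━━━━━━━━━━━━━━━━━━━━━━━━━━━━━┛


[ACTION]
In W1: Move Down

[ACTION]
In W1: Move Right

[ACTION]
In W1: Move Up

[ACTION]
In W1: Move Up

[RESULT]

 ┃ Drawin┃████████            ┃        ┃┃
 ┠───────┃█      █            ┃────────┨┃
 ┃+      ┃█□  █ ◎█            ┃        ┃┃
 ┃       ┃█  █   █            ┃        ┃┃
 ┃       ┃█◎ +█  █            ┃        ┃┃
 ┃       ┃█   □□ █            ┃        ┃┃
 ┃       ┃████████            ┃        ┃┃
 ┃       ┃Moves: 1  0/3       ┃        ┃┃
 ┃       ┃                    ┃        ┃┃
 ┃       ┃                    ┃        ┃┃
 ┃       ┗━━━━━━━━━━━━━━━━━━━━┛        ┃┃
 ┗━━━━━━━━━━━━━━━━━━━━━━━━━━━━━━━━━━━━━┛┃
 ┃ 10        0       0Item           0  ┃
 ┗━━━━━━━━━━━━━━━━━━━━━━━━━━━━━━━━━━━━━━┛


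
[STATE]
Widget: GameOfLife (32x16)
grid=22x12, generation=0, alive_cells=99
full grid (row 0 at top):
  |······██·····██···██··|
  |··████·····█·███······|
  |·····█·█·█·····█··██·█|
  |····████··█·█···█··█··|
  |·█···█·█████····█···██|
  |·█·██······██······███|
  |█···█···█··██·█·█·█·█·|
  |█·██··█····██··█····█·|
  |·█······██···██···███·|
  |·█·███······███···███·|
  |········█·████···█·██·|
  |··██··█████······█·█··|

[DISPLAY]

Gen: 0                          
······██·····██···██··          
··████·····█·███······          
·····█·█·█·····█··██·█          
····████··█·█···█··█··          
·█···█·█████····█···██          
·█·██······██······███          
█···█···█··██·█·█·█·█·          
█·██··█····██··█····█·          
·█······██···██···███·          
·█·███······███···███·          
········█·████···█·██·          
··██··█████······█·█··          
                                
                                
                                


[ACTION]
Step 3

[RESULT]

Gen: 3                          
·······██·············          
··██·█···██··██·······          
··██··██···█·█·█····██          
··········███··█····██          
····██·█████····█·····          
····██···██···█·██····          
█····█·█···█········█·          
█··█·█··██·██·██·····█          
█·█·█····█·██··█·····█          
····█···████········█·          
········█·█·······██··          
·····██·██············          
                                
                                
                                


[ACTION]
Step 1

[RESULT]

Gen: 4                          
········██············          
··███····██·███·······          
··███·█··█···█·█····██          
···███········███···██          
····███·█···█···██····          
·······█·······███····          
·····█·····████·█·····          
█··█·██·██···███····██          
·█··██·······███····██          
···█····█···█······██·          
·····█·····█·······█··          
·······███············          
                                
                                
                                


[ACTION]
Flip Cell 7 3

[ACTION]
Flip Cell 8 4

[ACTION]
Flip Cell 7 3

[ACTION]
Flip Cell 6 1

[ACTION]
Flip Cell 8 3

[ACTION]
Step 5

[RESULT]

Gen: 9                          
·········██··█·█······          
··██·····███··········          
·······█····█·······██          
············█·······██          
······██·····██·█·····          
··██··················          
··██···██·············          
···█·█·█·██··█··█·····          
····██·█·█··██··█·····          
·····█·█········█··██·          
········███···█····██·          
············███·······          
                                
                                
                                


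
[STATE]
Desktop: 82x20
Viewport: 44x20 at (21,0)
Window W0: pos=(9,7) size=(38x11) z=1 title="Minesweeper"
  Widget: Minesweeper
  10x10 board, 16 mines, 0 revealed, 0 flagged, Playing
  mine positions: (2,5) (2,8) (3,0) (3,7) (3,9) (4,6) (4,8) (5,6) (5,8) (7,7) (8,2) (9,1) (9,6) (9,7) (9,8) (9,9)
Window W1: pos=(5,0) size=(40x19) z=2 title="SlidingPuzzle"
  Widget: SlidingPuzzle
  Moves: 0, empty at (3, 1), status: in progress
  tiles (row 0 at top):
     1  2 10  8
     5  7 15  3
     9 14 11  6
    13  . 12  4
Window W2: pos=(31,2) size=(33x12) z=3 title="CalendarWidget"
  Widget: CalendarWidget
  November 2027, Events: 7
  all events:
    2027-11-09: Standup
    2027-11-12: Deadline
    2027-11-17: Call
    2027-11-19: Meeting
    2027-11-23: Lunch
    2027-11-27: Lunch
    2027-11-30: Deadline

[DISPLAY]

━━━━━━━━━━━━━━━━━━━━━━━┓                    
                       ┃                    
──────────┏━━━━━━━━━━━━━━━━━━━━━━━━━━━━━━━┓ 
┬────┐    ┃ CalendarWidget                ┃ 
│  8 │    ┠───────────────────────────────┨ 
┼────┤    ┃         November 2027         ┃ 
│  3 │    ┃Mo Tu We Th Fr Sa Su           ┃ 
┼────┤    ┃ 1  2  3  4  5  6  7           ┃ 
│  6 │    ┃ 8  9* 10 11 12* 13 14         ┃ 
┼────┤    ┃15 16 17* 18 19* 20 21         ┃ 
│  4 │    ┃22 23* 24 25 26 27* 28         ┃ 
┴────┘    ┃29 30*                         ┃ 
          ┃                               ┃ 
          ┗━━━━━━━━━━━━━━━━━━━━━━━━━━━━━━━┛ 
                       ┃ ┃                  
                       ┃ ┃                  
                       ┃ ┃                  
                       ┃━┛                  
━━━━━━━━━━━━━━━━━━━━━━━┛                    
                                            


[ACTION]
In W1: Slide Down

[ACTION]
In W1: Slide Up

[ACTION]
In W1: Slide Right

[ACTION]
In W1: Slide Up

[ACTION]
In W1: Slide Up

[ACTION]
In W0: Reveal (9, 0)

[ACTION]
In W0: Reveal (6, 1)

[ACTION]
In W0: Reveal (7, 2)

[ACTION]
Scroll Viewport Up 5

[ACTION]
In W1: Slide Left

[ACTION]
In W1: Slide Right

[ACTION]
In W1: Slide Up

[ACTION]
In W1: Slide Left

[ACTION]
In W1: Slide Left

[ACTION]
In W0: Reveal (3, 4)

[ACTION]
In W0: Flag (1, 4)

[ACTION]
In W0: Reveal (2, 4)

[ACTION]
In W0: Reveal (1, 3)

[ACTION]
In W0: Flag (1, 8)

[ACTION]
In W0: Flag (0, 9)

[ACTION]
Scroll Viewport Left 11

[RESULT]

━━━━━━━━━━━━━━━━━━━━━━━━━━━━━━━━━━┓         
dingPuzzle                        ┃         
─────────────────────┏━━━━━━━━━━━━━━━━━━━━━━
─┬────┬────┬────┐    ┃ CalendarWidget       
 │  2 │ 10 │  8 │    ┠──────────────────────
─┼────┼────┼────┤    ┃         November 2027
 │  7 │ 15 │  3 │    ┃Mo Tu We Th Fr Sa Su  
─┼────┼────┼────┤    ┃ 1  2  3  4  5  6  7  
 │ 14 │ 11 │  6 │    ┃ 8  9* 10 11 12* 13 14
─┼────┼────┼────┤    ┃15 16 17* 18 19* 20 21
 │ 12 │    │  4 │    ┃22 23* 24 25 26 27* 28
─┴────┴────┴────┘    ┃29 30*                
s: 7                 ┃                      
                     ┗━━━━━━━━━━━━━━━━━━━━━━
                                  ┃ ┃       
                                  ┃ ┃       
                                  ┃ ┃       
                                  ┃━┛       
━━━━━━━━━━━━━━━━━━━━━━━━━━━━━━━━━━┛         
                                            


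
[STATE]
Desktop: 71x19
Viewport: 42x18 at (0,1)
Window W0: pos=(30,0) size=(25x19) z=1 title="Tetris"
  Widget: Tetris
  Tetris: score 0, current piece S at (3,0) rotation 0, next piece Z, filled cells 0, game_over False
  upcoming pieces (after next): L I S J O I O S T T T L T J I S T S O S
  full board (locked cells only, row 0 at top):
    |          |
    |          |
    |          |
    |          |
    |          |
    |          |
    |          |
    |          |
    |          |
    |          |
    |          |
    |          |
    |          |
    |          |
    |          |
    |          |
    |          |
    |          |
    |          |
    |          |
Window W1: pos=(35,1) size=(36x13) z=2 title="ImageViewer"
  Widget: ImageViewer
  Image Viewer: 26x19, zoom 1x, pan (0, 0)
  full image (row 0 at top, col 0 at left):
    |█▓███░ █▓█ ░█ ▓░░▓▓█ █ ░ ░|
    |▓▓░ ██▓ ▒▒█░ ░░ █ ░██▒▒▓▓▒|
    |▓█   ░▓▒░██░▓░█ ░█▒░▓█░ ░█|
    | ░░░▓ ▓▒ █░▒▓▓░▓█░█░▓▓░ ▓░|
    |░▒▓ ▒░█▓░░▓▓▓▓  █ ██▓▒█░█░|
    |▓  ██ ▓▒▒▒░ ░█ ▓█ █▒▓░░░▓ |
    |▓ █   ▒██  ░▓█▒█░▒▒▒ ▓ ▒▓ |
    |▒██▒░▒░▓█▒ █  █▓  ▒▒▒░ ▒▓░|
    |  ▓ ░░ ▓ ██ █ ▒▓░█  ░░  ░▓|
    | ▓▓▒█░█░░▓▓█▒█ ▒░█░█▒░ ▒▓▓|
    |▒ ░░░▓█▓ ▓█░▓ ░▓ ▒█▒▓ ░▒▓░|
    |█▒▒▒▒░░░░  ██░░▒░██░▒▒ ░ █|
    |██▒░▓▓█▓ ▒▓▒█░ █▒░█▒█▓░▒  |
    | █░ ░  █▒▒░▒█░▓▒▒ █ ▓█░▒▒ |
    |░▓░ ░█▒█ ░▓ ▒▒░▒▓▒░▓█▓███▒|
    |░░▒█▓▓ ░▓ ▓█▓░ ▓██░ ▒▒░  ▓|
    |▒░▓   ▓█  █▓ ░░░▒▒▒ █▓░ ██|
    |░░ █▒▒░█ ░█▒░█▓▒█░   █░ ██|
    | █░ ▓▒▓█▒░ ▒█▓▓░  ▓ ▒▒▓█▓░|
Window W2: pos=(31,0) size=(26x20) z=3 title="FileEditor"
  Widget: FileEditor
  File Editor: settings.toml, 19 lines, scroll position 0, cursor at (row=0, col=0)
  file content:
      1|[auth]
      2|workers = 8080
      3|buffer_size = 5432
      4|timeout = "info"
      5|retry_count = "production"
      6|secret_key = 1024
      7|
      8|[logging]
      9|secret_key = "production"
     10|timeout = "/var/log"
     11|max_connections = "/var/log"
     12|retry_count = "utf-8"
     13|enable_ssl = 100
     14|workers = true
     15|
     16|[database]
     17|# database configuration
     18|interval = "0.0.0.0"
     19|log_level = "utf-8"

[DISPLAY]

                              ┃┃ FileEdito
                              ┠┠──────────
                              ┃┃█auth]    
                              ┃┃workers = 
                              ┃┃buffer_siz
                              ┃┃timeout = 
                              ┃┃retry_coun
                              ┃┃secret_key
                              ┃┃          
                              ┃┃[logging] 
                              ┃┃secret_key
                              ┃┃timeout = 
                              ┃┃max_connec
                              ┃┃retry_coun
                              ┃┃enable_ssl
                              ┃┃workers = 
                              ┃┃          
                              ┗┃[database]


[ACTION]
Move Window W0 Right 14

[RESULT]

                               ┃ FileEdito
                               ┠──────────
                               ┃█auth]    
                               ┃workers = 
                               ┃buffer_siz
                               ┃timeout = 
                               ┃retry_coun
                               ┃secret_key
                               ┃          
                               ┃[logging] 
                               ┃secret_key
                               ┃timeout = 
                               ┃max_connec
                               ┃retry_coun
                               ┃enable_ssl
                               ┃workers = 
                               ┃          
                               ┃[database]


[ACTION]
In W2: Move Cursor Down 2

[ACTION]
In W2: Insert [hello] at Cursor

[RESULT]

                               ┃ FileEdito
                               ┠──────────
                               ┃[auth]    
                               ┃workers = 
                               ┃hello█uffe
                               ┃timeout = 
                               ┃retry_coun
                               ┃secret_key
                               ┃          
                               ┃[logging] 
                               ┃secret_key
                               ┃timeout = 
                               ┃max_connec
                               ┃retry_coun
                               ┃enable_ssl
                               ┃workers = 
                               ┃          
                               ┃[database]


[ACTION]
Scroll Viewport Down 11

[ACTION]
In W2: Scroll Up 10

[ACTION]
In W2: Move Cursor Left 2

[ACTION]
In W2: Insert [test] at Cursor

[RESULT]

                               ┃ FileEdito
                               ┠──────────
                               ┃[auth]    
                               ┃workers = 
                               ┃heltest█ob
                               ┃timeout = 
                               ┃retry_coun
                               ┃secret_key
                               ┃          
                               ┃[logging] 
                               ┃secret_key
                               ┃timeout = 
                               ┃max_connec
                               ┃retry_coun
                               ┃enable_ssl
                               ┃workers = 
                               ┃          
                               ┃[database]


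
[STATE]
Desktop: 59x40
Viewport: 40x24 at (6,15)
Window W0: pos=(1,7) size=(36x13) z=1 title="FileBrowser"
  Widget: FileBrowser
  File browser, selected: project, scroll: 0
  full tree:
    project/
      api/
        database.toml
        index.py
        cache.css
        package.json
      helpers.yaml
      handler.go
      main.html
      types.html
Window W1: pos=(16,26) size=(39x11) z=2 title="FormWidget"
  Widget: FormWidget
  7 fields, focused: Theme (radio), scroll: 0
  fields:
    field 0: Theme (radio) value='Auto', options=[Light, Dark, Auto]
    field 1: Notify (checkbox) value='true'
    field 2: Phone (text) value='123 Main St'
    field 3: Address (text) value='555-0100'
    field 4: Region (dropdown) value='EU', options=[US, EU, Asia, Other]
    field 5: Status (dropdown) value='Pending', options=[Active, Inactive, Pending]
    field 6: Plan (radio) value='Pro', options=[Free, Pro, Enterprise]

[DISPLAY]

types.html                    ┃         
                              ┃         
                              ┃         
                              ┃         
━━━━━━━━━━━━━━━━━━━━━━━━━━━━━━┛         
                                        
                                        
                                        
                                        
                                        
                                        
          ┏━━━━━━━━━━━━━━━━━━━━━━━━━━━━━
          ┃ FormWidget                  
          ┠─────────────────────────────
          ┃> Theme:      ( ) Light  ( ) 
          ┃  Notify:     [x]            
          ┃  Phone:      [123 Main St   
          ┃  Address:    [555-0100      
          ┃  Region:     [EU            
          ┃  Status:     [Pending       
          ┃  Plan:       ( ) Free  (●) P
          ┗━━━━━━━━━━━━━━━━━━━━━━━━━━━━━
                                        
                                        


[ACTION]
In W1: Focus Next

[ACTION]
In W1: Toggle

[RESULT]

types.html                    ┃         
                              ┃         
                              ┃         
                              ┃         
━━━━━━━━━━━━━━━━━━━━━━━━━━━━━━┛         
                                        
                                        
                                        
                                        
                                        
                                        
          ┏━━━━━━━━━━━━━━━━━━━━━━━━━━━━━
          ┃ FormWidget                  
          ┠─────────────────────────────
          ┃  Theme:      ( ) Light  ( ) 
          ┃> Notify:     [ ]            
          ┃  Phone:      [123 Main St   
          ┃  Address:    [555-0100      
          ┃  Region:     [EU            
          ┃  Status:     [Pending       
          ┃  Plan:       ( ) Free  (●) P
          ┗━━━━━━━━━━━━━━━━━━━━━━━━━━━━━
                                        
                                        


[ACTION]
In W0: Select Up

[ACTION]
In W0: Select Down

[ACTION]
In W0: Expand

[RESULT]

  package.json                ┃         
helpers.yaml                  ┃         
handler.go                    ┃         
main.html                     ┃         
━━━━━━━━━━━━━━━━━━━━━━━━━━━━━━┛         
                                        
                                        
                                        
                                        
                                        
                                        
          ┏━━━━━━━━━━━━━━━━━━━━━━━━━━━━━
          ┃ FormWidget                  
          ┠─────────────────────────────
          ┃  Theme:      ( ) Light  ( ) 
          ┃> Notify:     [ ]            
          ┃  Phone:      [123 Main St   
          ┃  Address:    [555-0100      
          ┃  Region:     [EU            
          ┃  Status:     [Pending       
          ┃  Plan:       ( ) Free  (●) P
          ┗━━━━━━━━━━━━━━━━━━━━━━━━━━━━━
                                        
                                        


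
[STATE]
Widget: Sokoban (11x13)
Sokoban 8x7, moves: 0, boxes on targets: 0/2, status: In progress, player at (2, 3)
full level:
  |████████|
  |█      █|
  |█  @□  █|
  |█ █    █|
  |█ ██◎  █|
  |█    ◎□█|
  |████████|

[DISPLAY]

████████   
█      █   
█  @□  █   
█ █    █   
█ ██◎  █   
█    ◎□█   
████████   
Moves: 0  0
           
           
           
           
           


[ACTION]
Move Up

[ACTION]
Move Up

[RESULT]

████████   
█  @   █   
█   □  █   
█ █    █   
█ ██◎  █   
█    ◎□█   
████████   
Moves: 1  0
           
           
           
           
           


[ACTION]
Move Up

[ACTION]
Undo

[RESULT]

████████   
█      █   
█  @□  █   
█ █    █   
█ ██◎  █   
█    ◎□█   
████████   
Moves: 0  0
           
           
           
           
           


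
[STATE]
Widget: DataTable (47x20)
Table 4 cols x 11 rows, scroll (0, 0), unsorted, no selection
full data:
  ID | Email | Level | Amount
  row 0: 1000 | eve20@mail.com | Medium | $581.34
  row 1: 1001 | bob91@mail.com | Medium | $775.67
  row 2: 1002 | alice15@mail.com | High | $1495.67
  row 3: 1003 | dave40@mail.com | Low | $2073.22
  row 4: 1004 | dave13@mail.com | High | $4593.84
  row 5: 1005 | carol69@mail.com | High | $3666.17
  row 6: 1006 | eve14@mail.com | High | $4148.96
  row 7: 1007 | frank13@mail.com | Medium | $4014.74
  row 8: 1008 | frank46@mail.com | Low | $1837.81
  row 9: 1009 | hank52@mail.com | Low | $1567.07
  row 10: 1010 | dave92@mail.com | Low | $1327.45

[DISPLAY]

ID  │Email           │Level │Amount            
────┼────────────────┼──────┼────────          
1000│eve20@mail.com  │Medium│$581.34           
1001│bob91@mail.com  │Medium│$775.67           
1002│alice15@mail.com│High  │$1495.67          
1003│dave40@mail.com │Low   │$2073.22          
1004│dave13@mail.com │High  │$4593.84          
1005│carol69@mail.com│High  │$3666.17          
1006│eve14@mail.com  │High  │$4148.96          
1007│frank13@mail.com│Medium│$4014.74          
1008│frank46@mail.com│Low   │$1837.81          
1009│hank52@mail.com │Low   │$1567.07          
1010│dave92@mail.com │Low   │$1327.45          
                                               
                                               
                                               
                                               
                                               
                                               
                                               


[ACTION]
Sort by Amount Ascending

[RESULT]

ID  │Email           │Level │Amount ▲          
────┼────────────────┼──────┼────────          
1000│eve20@mail.com  │Medium│$581.34           
1001│bob91@mail.com  │Medium│$775.67           
1010│dave92@mail.com │Low   │$1327.45          
1002│alice15@mail.com│High  │$1495.67          
1009│hank52@mail.com │Low   │$1567.07          
1008│frank46@mail.com│Low   │$1837.81          
1003│dave40@mail.com │Low   │$2073.22          
1005│carol69@mail.com│High  │$3666.17          
1007│frank13@mail.com│Medium│$4014.74          
1006│eve14@mail.com  │High  │$4148.96          
1004│dave13@mail.com │High  │$4593.84          
                                               
                                               
                                               
                                               
                                               
                                               
                                               


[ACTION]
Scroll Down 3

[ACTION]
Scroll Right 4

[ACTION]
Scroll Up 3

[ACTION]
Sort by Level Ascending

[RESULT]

ID  │Email           │Level▲│Amount            
────┼────────────────┼──────┼────────          
1002│alice15@mail.com│High  │$1495.67          
1005│carol69@mail.com│High  │$3666.17          
1006│eve14@mail.com  │High  │$4148.96          
1004│dave13@mail.com │High  │$4593.84          
1010│dave92@mail.com │Low   │$1327.45          
1009│hank52@mail.com │Low   │$1567.07          
1008│frank46@mail.com│Low   │$1837.81          
1003│dave40@mail.com │Low   │$2073.22          
1000│eve20@mail.com  │Medium│$581.34           
1001│bob91@mail.com  │Medium│$775.67           
1007│frank13@mail.com│Medium│$4014.74          
                                               
                                               
                                               
                                               
                                               
                                               
                                               
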